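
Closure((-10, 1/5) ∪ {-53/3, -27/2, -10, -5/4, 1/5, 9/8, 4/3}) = {-53/3, -27/2, 9/8, 4/3} ∪ [-10, 1/5]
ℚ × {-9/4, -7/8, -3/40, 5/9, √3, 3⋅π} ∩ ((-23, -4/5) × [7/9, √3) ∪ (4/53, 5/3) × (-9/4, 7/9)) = (ℚ ∩ (4/53, 5/3)) × {-7/8, -3/40, 5/9}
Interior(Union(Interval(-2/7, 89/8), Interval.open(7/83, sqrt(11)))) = Interval.open(-2/7, 89/8)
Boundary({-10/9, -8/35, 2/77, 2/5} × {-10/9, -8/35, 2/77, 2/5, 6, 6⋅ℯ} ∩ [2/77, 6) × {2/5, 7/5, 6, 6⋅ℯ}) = {2/77, 2/5} × {2/5, 6, 6⋅ℯ}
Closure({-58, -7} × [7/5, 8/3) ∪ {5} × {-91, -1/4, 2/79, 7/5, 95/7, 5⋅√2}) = ({-58, -7} × [7/5, 8/3]) ∪ ({5} × {-91, -1/4, 2/79, 7/5, 95/7, 5⋅√2})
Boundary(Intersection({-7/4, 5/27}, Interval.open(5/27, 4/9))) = EmptySet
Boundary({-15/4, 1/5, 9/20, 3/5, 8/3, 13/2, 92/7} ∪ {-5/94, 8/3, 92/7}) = {-15/4, -5/94, 1/5, 9/20, 3/5, 8/3, 13/2, 92/7}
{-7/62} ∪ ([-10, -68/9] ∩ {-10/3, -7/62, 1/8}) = {-7/62}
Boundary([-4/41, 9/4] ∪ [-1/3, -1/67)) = {-1/3, 9/4}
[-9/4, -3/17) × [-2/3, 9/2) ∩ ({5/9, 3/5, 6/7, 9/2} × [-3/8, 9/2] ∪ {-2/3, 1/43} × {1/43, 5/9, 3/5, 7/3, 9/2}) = {-2/3} × {1/43, 5/9, 3/5, 7/3}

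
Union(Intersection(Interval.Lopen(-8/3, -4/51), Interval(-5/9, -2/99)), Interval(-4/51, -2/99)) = Interval(-5/9, -2/99)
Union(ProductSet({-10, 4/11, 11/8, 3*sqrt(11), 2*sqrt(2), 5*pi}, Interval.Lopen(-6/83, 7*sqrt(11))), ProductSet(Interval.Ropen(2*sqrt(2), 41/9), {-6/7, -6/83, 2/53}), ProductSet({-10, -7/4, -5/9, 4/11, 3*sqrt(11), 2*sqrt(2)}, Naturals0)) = Union(ProductSet({-10, -7/4, -5/9, 4/11, 3*sqrt(11), 2*sqrt(2)}, Naturals0), ProductSet({-10, 4/11, 11/8, 3*sqrt(11), 2*sqrt(2), 5*pi}, Interval.Lopen(-6/83, 7*sqrt(11))), ProductSet(Interval.Ropen(2*sqrt(2), 41/9), {-6/7, -6/83, 2/53}))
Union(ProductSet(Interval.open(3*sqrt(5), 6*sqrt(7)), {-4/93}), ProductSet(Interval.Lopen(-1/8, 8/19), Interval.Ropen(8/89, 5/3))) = Union(ProductSet(Interval.Lopen(-1/8, 8/19), Interval.Ropen(8/89, 5/3)), ProductSet(Interval.open(3*sqrt(5), 6*sqrt(7)), {-4/93}))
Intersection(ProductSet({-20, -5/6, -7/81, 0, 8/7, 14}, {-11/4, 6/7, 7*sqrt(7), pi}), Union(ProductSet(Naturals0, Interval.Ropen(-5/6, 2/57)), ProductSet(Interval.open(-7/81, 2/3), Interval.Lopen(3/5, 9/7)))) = ProductSet({0}, {6/7})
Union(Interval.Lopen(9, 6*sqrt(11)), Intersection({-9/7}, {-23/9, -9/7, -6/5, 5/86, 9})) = Union({-9/7}, Interval.Lopen(9, 6*sqrt(11)))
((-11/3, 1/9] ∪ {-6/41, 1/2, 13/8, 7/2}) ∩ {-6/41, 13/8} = {-6/41, 13/8}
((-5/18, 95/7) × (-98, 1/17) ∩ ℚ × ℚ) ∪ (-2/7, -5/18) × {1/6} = ((-2/7, -5/18) × {1/6}) ∪ ((ℚ ∩ (-5/18, 95/7)) × (ℚ ∩ (-98, 1/17)))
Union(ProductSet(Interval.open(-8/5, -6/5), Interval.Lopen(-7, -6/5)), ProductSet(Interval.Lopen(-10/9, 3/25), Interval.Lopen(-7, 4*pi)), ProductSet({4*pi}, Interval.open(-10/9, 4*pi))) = Union(ProductSet({4*pi}, Interval.open(-10/9, 4*pi)), ProductSet(Interval.open(-8/5, -6/5), Interval.Lopen(-7, -6/5)), ProductSet(Interval.Lopen(-10/9, 3/25), Interval.Lopen(-7, 4*pi)))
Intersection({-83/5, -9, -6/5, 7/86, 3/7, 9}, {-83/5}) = {-83/5}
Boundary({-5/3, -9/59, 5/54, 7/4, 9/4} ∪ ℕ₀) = {-5/3, -9/59, 5/54, 7/4, 9/4} ∪ ℕ₀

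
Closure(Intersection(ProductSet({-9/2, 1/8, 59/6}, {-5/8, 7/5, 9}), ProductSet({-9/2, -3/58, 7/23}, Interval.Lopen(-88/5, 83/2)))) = ProductSet({-9/2}, {-5/8, 7/5, 9})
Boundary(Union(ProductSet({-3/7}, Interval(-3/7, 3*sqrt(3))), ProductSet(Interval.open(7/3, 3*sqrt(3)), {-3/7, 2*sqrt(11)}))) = Union(ProductSet({-3/7}, Interval(-3/7, 3*sqrt(3))), ProductSet(Interval(7/3, 3*sqrt(3)), {-3/7, 2*sqrt(11)}))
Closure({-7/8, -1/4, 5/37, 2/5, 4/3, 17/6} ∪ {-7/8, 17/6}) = {-7/8, -1/4, 5/37, 2/5, 4/3, 17/6}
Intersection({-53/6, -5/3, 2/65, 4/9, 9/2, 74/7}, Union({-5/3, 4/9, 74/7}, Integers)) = {-5/3, 4/9, 74/7}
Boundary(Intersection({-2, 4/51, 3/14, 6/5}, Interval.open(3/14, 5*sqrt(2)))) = {6/5}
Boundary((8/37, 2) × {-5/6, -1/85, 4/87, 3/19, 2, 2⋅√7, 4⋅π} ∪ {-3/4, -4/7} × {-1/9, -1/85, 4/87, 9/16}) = ({-3/4, -4/7} × {-1/9, -1/85, 4/87, 9/16}) ∪ ([8/37, 2] × {-5/6, -1/85, 4/87, 3/19, 2, 2⋅√7, 4⋅π})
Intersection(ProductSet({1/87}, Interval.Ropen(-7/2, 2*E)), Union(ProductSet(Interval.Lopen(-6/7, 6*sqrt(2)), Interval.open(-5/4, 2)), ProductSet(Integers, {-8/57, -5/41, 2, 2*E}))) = ProductSet({1/87}, Interval.open(-5/4, 2))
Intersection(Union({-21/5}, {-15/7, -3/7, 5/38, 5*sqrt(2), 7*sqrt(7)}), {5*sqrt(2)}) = {5*sqrt(2)}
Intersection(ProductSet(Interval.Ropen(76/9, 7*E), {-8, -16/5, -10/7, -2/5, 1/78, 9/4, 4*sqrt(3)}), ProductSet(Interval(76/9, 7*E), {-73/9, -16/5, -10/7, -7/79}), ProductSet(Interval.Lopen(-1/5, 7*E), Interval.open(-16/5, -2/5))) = ProductSet(Interval.Ropen(76/9, 7*E), {-10/7})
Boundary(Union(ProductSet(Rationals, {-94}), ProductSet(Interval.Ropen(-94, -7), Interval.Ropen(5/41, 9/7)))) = Union(ProductSet({-94, -7}, Interval(5/41, 9/7)), ProductSet(Interval(-94, -7), {5/41, 9/7}), ProductSet(Reals, {-94}))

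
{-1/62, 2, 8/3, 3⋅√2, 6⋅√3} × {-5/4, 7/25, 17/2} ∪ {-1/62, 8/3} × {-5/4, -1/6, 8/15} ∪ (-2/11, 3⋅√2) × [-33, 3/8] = ({-1/62, 8/3} × {-5/4, -1/6, 8/15}) ∪ ((-2/11, 3⋅√2) × [-33, 3/8]) ∪ ({-1/62, 2, 8/3, 3⋅√2, 6⋅√3} × {-5/4, 7/25, 17/2})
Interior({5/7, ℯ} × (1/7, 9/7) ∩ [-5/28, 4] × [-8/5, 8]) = ∅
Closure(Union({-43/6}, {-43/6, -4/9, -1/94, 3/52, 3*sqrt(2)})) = {-43/6, -4/9, -1/94, 3/52, 3*sqrt(2)}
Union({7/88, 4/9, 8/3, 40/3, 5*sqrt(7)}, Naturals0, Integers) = Union({7/88, 4/9, 8/3, 40/3, 5*sqrt(7)}, Integers)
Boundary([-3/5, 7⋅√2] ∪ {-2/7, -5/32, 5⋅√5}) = {-3/5, 7⋅√2, 5⋅√5}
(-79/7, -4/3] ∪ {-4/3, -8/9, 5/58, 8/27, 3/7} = (-79/7, -4/3] ∪ {-8/9, 5/58, 8/27, 3/7}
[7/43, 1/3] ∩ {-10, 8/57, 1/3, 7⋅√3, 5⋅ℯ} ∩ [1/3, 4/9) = {1/3}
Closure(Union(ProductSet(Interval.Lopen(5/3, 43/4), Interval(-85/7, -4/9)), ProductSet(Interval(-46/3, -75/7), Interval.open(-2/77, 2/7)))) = Union(ProductSet(Interval(-46/3, -75/7), Interval(-2/77, 2/7)), ProductSet(Interval(5/3, 43/4), Interval(-85/7, -4/9)))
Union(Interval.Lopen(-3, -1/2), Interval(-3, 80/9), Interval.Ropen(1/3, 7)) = Interval(-3, 80/9)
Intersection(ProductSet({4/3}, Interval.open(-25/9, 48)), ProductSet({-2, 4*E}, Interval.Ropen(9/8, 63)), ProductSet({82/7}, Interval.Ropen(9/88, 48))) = EmptySet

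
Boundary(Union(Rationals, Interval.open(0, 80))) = Union(Interval(-oo, 0), Interval(80, oo))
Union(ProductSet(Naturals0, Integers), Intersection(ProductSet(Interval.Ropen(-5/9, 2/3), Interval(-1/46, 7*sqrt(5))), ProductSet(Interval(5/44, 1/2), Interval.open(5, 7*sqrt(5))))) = Union(ProductSet(Interval(5/44, 1/2), Interval.open(5, 7*sqrt(5))), ProductSet(Naturals0, Integers))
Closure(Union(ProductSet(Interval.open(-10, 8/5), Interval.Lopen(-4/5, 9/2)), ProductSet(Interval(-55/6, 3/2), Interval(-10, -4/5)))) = Union(ProductSet({-10, 8/5}, Interval(-4/5, 9/2)), ProductSet(Interval(-10, 8/5), {-4/5, 9/2}), ProductSet(Interval.open(-10, 8/5), Interval.Lopen(-4/5, 9/2)), ProductSet(Interval(-55/6, 3/2), Interval(-10, -4/5)))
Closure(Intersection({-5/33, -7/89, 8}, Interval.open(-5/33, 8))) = {-7/89}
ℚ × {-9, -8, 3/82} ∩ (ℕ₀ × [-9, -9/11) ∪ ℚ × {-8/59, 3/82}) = (ℚ × {3/82}) ∪ (ℕ₀ × {-9, -8})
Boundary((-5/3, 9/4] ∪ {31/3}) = {-5/3, 9/4, 31/3}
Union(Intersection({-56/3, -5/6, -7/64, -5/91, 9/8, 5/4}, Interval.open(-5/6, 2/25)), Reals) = Reals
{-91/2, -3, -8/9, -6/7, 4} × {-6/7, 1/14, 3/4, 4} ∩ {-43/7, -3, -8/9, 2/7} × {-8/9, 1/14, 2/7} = {-3, -8/9} × {1/14}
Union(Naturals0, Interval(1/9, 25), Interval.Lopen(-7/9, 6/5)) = Union(Interval.Lopen(-7/9, 25), Naturals0)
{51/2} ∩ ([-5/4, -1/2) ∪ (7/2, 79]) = {51/2}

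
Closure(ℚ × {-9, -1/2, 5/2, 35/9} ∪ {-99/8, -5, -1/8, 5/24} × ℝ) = ({-99/8, -5, -1/8, 5/24} × ℝ) ∪ (ℝ × {-9, -1/2, 5/2, 35/9})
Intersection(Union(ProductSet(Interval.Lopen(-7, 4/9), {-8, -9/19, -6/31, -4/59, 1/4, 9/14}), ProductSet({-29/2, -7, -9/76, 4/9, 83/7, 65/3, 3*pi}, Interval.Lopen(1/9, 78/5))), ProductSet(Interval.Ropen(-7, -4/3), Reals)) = Union(ProductSet({-7}, Interval.Lopen(1/9, 78/5)), ProductSet(Interval.open(-7, -4/3), {-8, -9/19, -6/31, -4/59, 1/4, 9/14}))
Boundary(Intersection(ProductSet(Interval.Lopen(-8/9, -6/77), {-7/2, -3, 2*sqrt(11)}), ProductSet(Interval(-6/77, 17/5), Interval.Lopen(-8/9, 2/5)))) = EmptySet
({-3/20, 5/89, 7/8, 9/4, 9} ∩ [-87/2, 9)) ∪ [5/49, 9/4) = {-3/20, 5/89} ∪ [5/49, 9/4]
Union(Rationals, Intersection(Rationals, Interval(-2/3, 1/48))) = Union(Intersection(Interval(-2/3, 1/48), Rationals), Rationals)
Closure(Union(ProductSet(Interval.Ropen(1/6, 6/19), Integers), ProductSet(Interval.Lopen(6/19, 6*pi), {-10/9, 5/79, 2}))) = Union(ProductSet(Interval(1/6, 6/19), Integers), ProductSet(Interval(6/19, 6*pi), {-10/9, 5/79, 2}))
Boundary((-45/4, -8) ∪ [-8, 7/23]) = {-45/4, 7/23}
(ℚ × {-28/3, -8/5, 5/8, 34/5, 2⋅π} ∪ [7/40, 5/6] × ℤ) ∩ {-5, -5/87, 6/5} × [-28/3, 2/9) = {-5, -5/87, 6/5} × {-28/3, -8/5}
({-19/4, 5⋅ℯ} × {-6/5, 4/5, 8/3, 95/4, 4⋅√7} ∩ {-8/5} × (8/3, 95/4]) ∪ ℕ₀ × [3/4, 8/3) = ℕ₀ × [3/4, 8/3)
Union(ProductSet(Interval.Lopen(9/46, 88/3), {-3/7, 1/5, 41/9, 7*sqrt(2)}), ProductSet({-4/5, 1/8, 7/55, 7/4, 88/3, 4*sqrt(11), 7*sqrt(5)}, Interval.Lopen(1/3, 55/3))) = Union(ProductSet({-4/5, 1/8, 7/55, 7/4, 88/3, 4*sqrt(11), 7*sqrt(5)}, Interval.Lopen(1/3, 55/3)), ProductSet(Interval.Lopen(9/46, 88/3), {-3/7, 1/5, 41/9, 7*sqrt(2)}))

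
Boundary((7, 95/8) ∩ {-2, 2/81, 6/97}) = ∅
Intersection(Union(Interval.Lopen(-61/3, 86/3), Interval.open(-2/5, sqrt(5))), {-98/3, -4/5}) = {-4/5}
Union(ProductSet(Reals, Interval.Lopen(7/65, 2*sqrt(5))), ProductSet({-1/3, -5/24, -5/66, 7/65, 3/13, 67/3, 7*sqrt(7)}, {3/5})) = ProductSet(Reals, Interval.Lopen(7/65, 2*sqrt(5)))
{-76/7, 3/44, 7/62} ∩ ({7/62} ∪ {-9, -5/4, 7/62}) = {7/62}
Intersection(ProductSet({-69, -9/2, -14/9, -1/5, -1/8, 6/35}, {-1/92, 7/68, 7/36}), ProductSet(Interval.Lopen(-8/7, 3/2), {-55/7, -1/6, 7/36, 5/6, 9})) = ProductSet({-1/5, -1/8, 6/35}, {7/36})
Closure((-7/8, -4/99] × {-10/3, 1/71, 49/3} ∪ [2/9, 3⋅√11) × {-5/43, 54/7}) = ([-7/8, -4/99] × {-10/3, 1/71, 49/3}) ∪ ([2/9, 3⋅√11] × {-5/43, 54/7})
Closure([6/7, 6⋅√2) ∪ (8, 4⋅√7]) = [6/7, 4⋅√7]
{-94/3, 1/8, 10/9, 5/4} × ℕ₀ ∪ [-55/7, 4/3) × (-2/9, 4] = ({-94/3, 1/8, 10/9, 5/4} × ℕ₀) ∪ ([-55/7, 4/3) × (-2/9, 4])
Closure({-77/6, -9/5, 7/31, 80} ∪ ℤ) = ℤ ∪ {-77/6, -9/5, 7/31}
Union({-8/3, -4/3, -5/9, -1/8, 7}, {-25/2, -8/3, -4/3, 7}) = {-25/2, -8/3, -4/3, -5/9, -1/8, 7}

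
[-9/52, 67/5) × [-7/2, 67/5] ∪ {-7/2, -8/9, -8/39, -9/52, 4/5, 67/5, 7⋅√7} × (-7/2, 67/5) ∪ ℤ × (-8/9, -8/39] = (ℤ × (-8/9, -8/39]) ∪ ([-9/52, 67/5) × [-7/2, 67/5]) ∪ ({-7/2, -8/9, -8/39, -9/52, 4/5, 67/5, 7⋅√7} × (-7/2, 67/5))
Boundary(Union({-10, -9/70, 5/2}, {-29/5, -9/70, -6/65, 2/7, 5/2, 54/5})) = {-10, -29/5, -9/70, -6/65, 2/7, 5/2, 54/5}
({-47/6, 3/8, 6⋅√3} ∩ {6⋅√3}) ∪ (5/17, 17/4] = (5/17, 17/4] ∪ {6⋅√3}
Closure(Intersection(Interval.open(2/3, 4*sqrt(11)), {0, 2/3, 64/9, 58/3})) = {64/9}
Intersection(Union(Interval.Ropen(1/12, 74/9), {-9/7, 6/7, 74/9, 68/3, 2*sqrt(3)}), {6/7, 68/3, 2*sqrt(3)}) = {6/7, 68/3, 2*sqrt(3)}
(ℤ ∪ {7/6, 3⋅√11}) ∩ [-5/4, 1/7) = {-1, 0}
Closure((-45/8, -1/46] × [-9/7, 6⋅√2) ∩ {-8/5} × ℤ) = {-8/5} × {-1, 0, …, 8}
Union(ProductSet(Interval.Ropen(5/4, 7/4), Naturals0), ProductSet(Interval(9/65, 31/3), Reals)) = ProductSet(Interval(9/65, 31/3), Reals)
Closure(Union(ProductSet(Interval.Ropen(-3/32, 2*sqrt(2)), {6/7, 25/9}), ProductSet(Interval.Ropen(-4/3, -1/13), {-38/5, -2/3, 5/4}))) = Union(ProductSet(Interval(-4/3, -1/13), {-38/5, -2/3, 5/4}), ProductSet(Interval(-3/32, 2*sqrt(2)), {6/7, 25/9}))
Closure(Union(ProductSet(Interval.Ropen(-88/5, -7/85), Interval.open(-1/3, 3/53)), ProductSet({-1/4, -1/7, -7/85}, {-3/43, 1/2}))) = Union(ProductSet({-88/5, -7/85}, Interval(-1/3, 3/53)), ProductSet({-1/4, -1/7, -7/85}, {-3/43, 1/2}), ProductSet(Interval(-88/5, -7/85), {-1/3, 3/53}), ProductSet(Interval.Ropen(-88/5, -7/85), Interval.open(-1/3, 3/53)))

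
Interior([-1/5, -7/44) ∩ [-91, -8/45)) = (-1/5, -8/45)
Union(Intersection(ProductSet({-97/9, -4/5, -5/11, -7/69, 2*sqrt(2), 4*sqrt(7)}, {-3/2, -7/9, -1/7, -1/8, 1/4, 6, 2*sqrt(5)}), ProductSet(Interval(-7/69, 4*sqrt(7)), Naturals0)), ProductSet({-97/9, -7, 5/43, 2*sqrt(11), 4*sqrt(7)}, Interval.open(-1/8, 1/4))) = Union(ProductSet({-7/69, 2*sqrt(2), 4*sqrt(7)}, {6}), ProductSet({-97/9, -7, 5/43, 2*sqrt(11), 4*sqrt(7)}, Interval.open(-1/8, 1/4)))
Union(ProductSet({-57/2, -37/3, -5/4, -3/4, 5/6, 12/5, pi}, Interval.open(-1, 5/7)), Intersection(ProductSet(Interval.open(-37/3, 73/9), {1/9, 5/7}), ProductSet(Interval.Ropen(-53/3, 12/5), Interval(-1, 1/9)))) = Union(ProductSet({-57/2, -37/3, -5/4, -3/4, 5/6, 12/5, pi}, Interval.open(-1, 5/7)), ProductSet(Interval.open(-37/3, 12/5), {1/9}))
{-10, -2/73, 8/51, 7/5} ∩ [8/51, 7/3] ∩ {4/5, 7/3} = ∅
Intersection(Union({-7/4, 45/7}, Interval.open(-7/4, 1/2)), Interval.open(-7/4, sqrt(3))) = Interval.open(-7/4, 1/2)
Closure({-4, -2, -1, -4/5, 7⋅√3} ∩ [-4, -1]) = {-4, -2, -1}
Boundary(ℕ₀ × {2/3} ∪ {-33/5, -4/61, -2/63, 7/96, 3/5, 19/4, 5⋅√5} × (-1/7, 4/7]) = (ℕ₀ × {2/3}) ∪ ({-33/5, -4/61, -2/63, 7/96, 3/5, 19/4, 5⋅√5} × [-1/7, 4/7])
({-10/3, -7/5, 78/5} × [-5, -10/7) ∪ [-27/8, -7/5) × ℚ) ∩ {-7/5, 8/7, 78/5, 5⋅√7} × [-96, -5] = {-7/5, 78/5} × {-5}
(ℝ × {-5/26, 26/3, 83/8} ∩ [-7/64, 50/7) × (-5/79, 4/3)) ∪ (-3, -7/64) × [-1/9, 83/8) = (-3, -7/64) × [-1/9, 83/8)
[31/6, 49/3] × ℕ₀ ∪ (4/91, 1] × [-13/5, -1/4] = ([31/6, 49/3] × ℕ₀) ∪ ((4/91, 1] × [-13/5, -1/4])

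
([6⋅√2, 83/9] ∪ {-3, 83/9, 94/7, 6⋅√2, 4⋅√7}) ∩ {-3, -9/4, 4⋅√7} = {-3, 4⋅√7}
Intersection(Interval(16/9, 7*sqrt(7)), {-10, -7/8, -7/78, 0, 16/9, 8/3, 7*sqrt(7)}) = {16/9, 8/3, 7*sqrt(7)}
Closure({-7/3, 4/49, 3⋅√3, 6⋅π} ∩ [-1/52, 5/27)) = {4/49}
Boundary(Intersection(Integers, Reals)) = Integers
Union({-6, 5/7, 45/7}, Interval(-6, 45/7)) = Interval(-6, 45/7)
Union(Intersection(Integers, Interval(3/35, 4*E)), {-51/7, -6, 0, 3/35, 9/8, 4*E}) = Union({-51/7, -6, 0, 3/35, 9/8, 4*E}, Range(1, 11, 1))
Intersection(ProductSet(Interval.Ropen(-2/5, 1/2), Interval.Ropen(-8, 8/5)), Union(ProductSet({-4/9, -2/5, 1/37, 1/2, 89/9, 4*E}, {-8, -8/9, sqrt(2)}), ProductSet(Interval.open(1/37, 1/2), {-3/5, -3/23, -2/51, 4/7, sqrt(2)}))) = Union(ProductSet({-2/5, 1/37}, {-8, -8/9, sqrt(2)}), ProductSet(Interval.open(1/37, 1/2), {-3/5, -3/23, -2/51, 4/7, sqrt(2)}))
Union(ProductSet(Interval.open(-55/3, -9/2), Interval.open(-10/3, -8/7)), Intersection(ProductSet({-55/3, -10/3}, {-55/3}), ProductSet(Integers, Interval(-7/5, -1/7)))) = ProductSet(Interval.open(-55/3, -9/2), Interval.open(-10/3, -8/7))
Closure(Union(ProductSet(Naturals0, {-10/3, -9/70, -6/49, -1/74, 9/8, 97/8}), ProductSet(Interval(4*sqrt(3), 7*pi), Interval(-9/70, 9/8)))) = Union(ProductSet(Interval(4*sqrt(3), 7*pi), Interval(-9/70, 9/8)), ProductSet(Naturals0, {-10/3, -9/70, 9/8, 97/8}), ProductSet(Union(Complement(Naturals0, Interval.open(4*sqrt(3), 7*pi)), Naturals0), {-10/3, -9/70, -6/49, -1/74, 9/8, 97/8}))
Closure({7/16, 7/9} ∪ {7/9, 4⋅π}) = {7/16, 7/9, 4⋅π}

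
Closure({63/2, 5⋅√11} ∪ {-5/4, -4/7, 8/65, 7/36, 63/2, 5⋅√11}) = {-5/4, -4/7, 8/65, 7/36, 63/2, 5⋅√11}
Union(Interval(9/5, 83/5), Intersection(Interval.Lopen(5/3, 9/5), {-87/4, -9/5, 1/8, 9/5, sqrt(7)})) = Interval(9/5, 83/5)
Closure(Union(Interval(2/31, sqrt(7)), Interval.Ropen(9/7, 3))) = Interval(2/31, 3)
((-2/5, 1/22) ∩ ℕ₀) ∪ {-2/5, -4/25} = {-2/5, -4/25} ∪ {0}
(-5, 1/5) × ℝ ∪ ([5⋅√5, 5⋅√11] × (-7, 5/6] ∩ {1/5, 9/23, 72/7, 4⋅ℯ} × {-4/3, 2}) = (-5, 1/5) × ℝ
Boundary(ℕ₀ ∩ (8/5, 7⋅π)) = {2, 3, …, 21}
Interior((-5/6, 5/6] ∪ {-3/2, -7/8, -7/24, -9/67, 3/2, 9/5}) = (-5/6, 5/6)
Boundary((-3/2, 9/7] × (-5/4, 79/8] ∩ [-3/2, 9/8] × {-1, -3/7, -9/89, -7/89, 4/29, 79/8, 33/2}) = [-3/2, 9/8] × {-1, -3/7, -9/89, -7/89, 4/29, 79/8}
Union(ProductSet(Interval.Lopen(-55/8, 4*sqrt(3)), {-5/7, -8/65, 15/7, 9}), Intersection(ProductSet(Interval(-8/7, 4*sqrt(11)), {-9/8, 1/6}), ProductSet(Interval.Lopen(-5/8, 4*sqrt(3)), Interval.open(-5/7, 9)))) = Union(ProductSet(Interval.Lopen(-55/8, 4*sqrt(3)), {-5/7, -8/65, 15/7, 9}), ProductSet(Interval.Lopen(-5/8, 4*sqrt(3)), {1/6}))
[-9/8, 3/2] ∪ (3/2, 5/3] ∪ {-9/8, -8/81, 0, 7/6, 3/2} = [-9/8, 5/3]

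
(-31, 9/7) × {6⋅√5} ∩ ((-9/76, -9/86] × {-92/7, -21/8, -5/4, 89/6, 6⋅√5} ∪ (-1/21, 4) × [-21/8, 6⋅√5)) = (-9/76, -9/86] × {6⋅√5}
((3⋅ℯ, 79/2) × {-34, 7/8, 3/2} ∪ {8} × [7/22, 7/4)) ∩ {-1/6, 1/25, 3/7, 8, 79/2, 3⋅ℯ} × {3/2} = {8} × {3/2}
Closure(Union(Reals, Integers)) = Reals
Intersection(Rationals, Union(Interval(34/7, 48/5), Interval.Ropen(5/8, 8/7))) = Union(Intersection(Interval.Ropen(5/8, 8/7), Rationals), Intersection(Interval(34/7, 48/5), Rationals))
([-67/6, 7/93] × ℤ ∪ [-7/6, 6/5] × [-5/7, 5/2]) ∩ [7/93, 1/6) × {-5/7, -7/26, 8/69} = [7/93, 1/6) × {-5/7, -7/26, 8/69}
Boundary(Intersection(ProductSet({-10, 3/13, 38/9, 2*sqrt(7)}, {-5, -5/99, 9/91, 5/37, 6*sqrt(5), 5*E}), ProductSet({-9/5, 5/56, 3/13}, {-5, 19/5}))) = ProductSet({3/13}, {-5})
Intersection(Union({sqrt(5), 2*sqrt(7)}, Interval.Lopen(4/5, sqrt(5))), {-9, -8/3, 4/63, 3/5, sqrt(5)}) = {sqrt(5)}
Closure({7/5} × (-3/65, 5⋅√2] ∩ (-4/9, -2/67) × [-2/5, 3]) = ∅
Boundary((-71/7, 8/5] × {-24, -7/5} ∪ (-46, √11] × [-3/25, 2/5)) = ([-71/7, 8/5] × {-24, -7/5}) ∪ ({-46, √11} × [-3/25, 2/5]) ∪ ([-46, √11] × {-3/25, 2/5})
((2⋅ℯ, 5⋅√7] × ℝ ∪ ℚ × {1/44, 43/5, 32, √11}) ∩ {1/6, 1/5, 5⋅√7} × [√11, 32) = ({1/6, 1/5} × {43/5, √11}) ∪ ({5⋅√7} × [√11, 32))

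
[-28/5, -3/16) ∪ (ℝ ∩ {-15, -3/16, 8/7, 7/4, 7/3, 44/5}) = {-15, 8/7, 7/4, 7/3, 44/5} ∪ [-28/5, -3/16]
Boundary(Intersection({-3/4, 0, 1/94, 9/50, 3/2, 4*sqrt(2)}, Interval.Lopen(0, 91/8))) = {1/94, 9/50, 3/2, 4*sqrt(2)}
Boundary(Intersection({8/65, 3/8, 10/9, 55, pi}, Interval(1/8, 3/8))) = {3/8}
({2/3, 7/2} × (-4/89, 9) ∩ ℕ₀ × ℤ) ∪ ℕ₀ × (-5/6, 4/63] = ℕ₀ × (-5/6, 4/63]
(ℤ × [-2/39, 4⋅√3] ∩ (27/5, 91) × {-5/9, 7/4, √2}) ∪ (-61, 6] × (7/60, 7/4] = ({6, 7, …, 90} × {7/4, √2}) ∪ ((-61, 6] × (7/60, 7/4])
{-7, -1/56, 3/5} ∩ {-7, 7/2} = {-7}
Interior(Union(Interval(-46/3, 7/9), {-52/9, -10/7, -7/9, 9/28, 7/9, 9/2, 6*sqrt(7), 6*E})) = Interval.open(-46/3, 7/9)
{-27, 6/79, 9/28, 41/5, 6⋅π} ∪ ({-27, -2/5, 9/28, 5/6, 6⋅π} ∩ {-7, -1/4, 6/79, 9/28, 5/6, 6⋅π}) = {-27, 6/79, 9/28, 5/6, 41/5, 6⋅π}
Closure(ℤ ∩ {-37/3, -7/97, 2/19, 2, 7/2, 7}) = {2, 7}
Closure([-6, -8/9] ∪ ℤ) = ℤ ∪ [-6, -8/9]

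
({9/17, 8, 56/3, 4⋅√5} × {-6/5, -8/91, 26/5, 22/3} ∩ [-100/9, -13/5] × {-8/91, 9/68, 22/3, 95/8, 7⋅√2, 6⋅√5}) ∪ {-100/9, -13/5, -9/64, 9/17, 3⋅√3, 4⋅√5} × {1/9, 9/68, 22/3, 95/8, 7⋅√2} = {-100/9, -13/5, -9/64, 9/17, 3⋅√3, 4⋅√5} × {1/9, 9/68, 22/3, 95/8, 7⋅√2}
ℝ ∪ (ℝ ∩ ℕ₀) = ℝ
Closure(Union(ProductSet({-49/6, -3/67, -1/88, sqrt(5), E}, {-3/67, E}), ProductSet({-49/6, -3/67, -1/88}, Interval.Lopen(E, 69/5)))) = Union(ProductSet({-49/6, -3/67, -1/88}, Interval(E, 69/5)), ProductSet({-49/6, -3/67, -1/88, sqrt(5), E}, {-3/67, E}))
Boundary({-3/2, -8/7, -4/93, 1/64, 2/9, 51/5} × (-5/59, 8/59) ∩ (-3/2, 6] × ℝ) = {-8/7, -4/93, 1/64, 2/9} × [-5/59, 8/59]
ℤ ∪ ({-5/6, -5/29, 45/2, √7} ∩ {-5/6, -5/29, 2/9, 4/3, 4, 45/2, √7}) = ℤ ∪ {-5/6, -5/29, 45/2, √7}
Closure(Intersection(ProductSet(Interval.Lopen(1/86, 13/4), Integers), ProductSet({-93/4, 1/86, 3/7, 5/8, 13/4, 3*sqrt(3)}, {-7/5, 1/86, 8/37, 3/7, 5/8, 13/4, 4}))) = ProductSet({3/7, 5/8, 13/4}, {4})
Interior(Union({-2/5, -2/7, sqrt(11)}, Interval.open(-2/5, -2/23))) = Interval.open(-2/5, -2/23)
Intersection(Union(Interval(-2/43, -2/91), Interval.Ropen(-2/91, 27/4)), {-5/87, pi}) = {pi}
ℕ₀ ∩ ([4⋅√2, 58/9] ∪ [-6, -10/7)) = {6}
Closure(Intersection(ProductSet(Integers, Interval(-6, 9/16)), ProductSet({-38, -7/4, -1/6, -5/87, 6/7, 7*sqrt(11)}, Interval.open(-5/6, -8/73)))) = ProductSet({-38}, Interval(-5/6, -8/73))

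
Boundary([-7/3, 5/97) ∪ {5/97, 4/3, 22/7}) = {-7/3, 5/97, 4/3, 22/7}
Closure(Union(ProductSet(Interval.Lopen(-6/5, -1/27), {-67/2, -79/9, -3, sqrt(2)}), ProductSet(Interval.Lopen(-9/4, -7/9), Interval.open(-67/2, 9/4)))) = Union(ProductSet({-9/4, -7/9}, Interval(-67/2, 9/4)), ProductSet(Interval(-9/4, -7/9), {-67/2, 9/4}), ProductSet(Interval.Lopen(-9/4, -7/9), Interval.open(-67/2, 9/4)), ProductSet(Interval(-6/5, -1/27), {-67/2}), ProductSet(Interval.Lopen(-6/5, -1/27), {-67/2, -79/9, -3, sqrt(2)}))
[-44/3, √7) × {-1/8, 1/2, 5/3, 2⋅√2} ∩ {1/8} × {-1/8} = {1/8} × {-1/8}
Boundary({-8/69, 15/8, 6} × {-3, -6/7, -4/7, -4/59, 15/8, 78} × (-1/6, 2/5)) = {-8/69, 15/8, 6} × {-3, -6/7, -4/7, -4/59, 15/8, 78} × [-1/6, 2/5]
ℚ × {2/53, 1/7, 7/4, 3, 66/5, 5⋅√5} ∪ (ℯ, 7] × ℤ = ((ℯ, 7] × ℤ) ∪ (ℚ × {2/53, 1/7, 7/4, 3, 66/5, 5⋅√5})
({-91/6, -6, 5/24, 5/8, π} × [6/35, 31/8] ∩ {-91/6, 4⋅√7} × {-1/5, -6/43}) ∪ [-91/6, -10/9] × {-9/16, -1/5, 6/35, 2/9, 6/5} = [-91/6, -10/9] × {-9/16, -1/5, 6/35, 2/9, 6/5}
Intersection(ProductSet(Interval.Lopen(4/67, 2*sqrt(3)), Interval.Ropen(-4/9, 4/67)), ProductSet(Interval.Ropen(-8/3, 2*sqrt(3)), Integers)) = ProductSet(Interval.open(4/67, 2*sqrt(3)), Range(0, 1, 1))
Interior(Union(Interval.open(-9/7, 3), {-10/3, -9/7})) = Interval.open(-9/7, 3)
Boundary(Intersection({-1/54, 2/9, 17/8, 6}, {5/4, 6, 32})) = {6}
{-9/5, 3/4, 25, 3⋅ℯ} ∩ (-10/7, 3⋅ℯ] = {3/4, 3⋅ℯ}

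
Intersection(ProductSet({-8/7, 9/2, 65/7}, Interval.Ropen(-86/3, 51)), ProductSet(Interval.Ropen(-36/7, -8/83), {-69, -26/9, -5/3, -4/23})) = ProductSet({-8/7}, {-26/9, -5/3, -4/23})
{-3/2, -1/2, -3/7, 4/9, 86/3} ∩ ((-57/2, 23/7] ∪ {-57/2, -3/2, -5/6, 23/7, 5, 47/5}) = {-3/2, -1/2, -3/7, 4/9}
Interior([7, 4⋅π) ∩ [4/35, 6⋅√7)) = (7, 4⋅π)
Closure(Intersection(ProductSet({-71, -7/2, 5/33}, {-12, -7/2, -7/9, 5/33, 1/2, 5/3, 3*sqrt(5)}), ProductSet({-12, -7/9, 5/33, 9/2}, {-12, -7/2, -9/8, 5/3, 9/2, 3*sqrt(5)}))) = ProductSet({5/33}, {-12, -7/2, 5/3, 3*sqrt(5)})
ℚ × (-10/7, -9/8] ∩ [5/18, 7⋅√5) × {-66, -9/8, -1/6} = (ℚ ∩ [5/18, 7⋅√5)) × {-9/8}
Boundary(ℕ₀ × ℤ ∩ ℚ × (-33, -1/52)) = ℕ₀ × {-32, -31, …, -1}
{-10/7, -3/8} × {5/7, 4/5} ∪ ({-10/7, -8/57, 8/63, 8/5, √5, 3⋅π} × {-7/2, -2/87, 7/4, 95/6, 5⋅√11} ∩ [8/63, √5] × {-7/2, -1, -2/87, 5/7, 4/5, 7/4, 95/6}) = ({-10/7, -3/8} × {5/7, 4/5}) ∪ ({8/63, 8/5, √5} × {-7/2, -2/87, 7/4, 95/6})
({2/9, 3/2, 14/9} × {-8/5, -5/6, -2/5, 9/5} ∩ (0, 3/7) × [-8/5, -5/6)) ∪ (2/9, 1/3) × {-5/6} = ({2/9} × {-8/5}) ∪ ((2/9, 1/3) × {-5/6})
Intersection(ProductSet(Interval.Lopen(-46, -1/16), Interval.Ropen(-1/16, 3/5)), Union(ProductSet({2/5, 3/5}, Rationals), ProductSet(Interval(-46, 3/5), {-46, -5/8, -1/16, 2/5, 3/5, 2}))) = ProductSet(Interval.Lopen(-46, -1/16), {-1/16, 2/5})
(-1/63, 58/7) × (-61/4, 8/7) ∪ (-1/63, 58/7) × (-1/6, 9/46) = (-1/63, 58/7) × (-61/4, 8/7)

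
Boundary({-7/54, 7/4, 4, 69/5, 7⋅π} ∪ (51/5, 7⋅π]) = {-7/54, 7/4, 4, 51/5, 7⋅π}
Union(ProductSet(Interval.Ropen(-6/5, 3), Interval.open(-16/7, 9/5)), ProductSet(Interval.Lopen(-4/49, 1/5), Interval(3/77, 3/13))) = ProductSet(Interval.Ropen(-6/5, 3), Interval.open(-16/7, 9/5))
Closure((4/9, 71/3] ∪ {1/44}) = {1/44} ∪ [4/9, 71/3]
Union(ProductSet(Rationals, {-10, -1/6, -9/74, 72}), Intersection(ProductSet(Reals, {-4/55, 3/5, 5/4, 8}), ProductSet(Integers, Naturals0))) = Union(ProductSet(Integers, {8}), ProductSet(Rationals, {-10, -1/6, -9/74, 72}))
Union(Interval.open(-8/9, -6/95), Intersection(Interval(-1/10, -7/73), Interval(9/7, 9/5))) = Interval.open(-8/9, -6/95)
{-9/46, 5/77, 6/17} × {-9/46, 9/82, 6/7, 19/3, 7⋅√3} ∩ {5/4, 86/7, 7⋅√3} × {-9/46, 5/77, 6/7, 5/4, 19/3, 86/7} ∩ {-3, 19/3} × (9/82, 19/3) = ∅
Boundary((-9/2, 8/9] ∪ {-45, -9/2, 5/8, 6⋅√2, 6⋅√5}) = {-45, -9/2, 8/9, 6⋅√2, 6⋅√5}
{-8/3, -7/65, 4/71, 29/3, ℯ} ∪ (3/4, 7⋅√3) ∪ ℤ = ℤ ∪ {-8/3, -7/65, 4/71} ∪ (3/4, 7⋅√3)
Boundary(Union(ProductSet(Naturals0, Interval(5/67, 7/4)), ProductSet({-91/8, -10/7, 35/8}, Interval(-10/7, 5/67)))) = Union(ProductSet({-91/8, -10/7, 35/8}, Interval(-10/7, 5/67)), ProductSet(Naturals0, Interval(5/67, 7/4)))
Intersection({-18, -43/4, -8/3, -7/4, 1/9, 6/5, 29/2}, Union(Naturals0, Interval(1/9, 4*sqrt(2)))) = {1/9, 6/5}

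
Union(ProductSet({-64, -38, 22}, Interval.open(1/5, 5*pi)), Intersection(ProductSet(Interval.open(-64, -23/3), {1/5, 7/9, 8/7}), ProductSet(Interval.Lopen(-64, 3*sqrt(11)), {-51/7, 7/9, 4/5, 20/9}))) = Union(ProductSet({-64, -38, 22}, Interval.open(1/5, 5*pi)), ProductSet(Interval.open(-64, -23/3), {7/9}))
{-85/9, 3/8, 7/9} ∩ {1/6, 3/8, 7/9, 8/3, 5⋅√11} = {3/8, 7/9}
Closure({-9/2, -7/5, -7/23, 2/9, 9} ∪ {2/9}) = {-9/2, -7/5, -7/23, 2/9, 9}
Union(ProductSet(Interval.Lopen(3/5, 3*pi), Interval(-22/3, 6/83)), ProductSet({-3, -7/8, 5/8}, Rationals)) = Union(ProductSet({-3, -7/8, 5/8}, Rationals), ProductSet(Interval.Lopen(3/5, 3*pi), Interval(-22/3, 6/83)))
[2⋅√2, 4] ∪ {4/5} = {4/5} ∪ [2⋅√2, 4]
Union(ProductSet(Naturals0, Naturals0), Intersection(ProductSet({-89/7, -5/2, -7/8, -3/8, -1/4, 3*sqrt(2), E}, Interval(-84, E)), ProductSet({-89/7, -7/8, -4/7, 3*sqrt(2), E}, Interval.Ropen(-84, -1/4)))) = Union(ProductSet({-89/7, -7/8, 3*sqrt(2), E}, Interval.Ropen(-84, -1/4)), ProductSet(Naturals0, Naturals0))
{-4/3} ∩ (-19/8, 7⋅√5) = {-4/3}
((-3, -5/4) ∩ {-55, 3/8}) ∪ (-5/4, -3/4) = (-5/4, -3/4)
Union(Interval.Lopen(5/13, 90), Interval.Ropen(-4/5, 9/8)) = Interval(-4/5, 90)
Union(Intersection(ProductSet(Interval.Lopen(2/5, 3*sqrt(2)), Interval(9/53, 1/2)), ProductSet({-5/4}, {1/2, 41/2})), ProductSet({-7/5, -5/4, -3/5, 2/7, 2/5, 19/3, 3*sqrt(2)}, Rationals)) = ProductSet({-7/5, -5/4, -3/5, 2/7, 2/5, 19/3, 3*sqrt(2)}, Rationals)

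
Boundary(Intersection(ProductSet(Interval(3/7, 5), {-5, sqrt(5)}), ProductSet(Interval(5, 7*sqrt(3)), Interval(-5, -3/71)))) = ProductSet({5}, {-5})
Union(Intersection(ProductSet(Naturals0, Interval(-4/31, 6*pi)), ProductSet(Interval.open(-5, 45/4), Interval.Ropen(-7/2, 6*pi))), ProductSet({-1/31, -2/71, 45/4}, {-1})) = Union(ProductSet({-1/31, -2/71, 45/4}, {-1}), ProductSet(Range(0, 12, 1), Interval.Ropen(-4/31, 6*pi)))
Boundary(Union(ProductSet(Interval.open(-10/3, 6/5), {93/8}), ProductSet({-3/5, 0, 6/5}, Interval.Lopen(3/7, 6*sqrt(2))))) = Union(ProductSet({-3/5, 0, 6/5}, Interval(3/7, 6*sqrt(2))), ProductSet(Interval(-10/3, 6/5), {93/8}))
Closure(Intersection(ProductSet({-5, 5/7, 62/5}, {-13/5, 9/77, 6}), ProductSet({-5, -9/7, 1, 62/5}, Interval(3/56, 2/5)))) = ProductSet({-5, 62/5}, {9/77})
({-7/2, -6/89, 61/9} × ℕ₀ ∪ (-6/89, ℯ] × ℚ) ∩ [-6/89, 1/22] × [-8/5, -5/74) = (-6/89, 1/22] × (ℚ ∩ [-8/5, -5/74))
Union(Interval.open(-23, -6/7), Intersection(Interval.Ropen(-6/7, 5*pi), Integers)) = Union(Interval.open(-23, -6/7), Range(0, 16, 1))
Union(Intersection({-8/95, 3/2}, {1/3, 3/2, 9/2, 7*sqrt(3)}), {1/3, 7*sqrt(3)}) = {1/3, 3/2, 7*sqrt(3)}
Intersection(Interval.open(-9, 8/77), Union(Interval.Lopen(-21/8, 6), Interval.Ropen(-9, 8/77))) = Interval.open(-9, 8/77)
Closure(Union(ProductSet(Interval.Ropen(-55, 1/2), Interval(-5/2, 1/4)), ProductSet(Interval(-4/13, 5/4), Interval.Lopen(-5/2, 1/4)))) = Union(ProductSet(Interval(-55, 5/4), {-5/2, 1/4}), ProductSet(Interval(-4/13, 5/4), Interval.Lopen(-5/2, 1/4)), ProductSet(Union({5/4}, Interval.Ropen(-55, 1/2)), Interval(-5/2, 1/4)))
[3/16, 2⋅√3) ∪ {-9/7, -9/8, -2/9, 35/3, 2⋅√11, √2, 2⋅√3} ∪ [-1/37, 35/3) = {-9/7, -9/8, -2/9} ∪ [-1/37, 35/3]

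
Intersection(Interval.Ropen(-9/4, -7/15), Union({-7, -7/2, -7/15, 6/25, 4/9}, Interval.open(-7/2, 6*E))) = Interval.Ropen(-9/4, -7/15)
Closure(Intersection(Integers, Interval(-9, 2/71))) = Range(-9, 1, 1)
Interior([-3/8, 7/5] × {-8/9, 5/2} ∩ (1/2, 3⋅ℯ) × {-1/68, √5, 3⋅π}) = ∅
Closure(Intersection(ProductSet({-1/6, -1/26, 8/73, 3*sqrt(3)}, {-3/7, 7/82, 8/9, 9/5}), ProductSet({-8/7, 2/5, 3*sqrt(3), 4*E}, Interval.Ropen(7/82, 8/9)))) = ProductSet({3*sqrt(3)}, {7/82})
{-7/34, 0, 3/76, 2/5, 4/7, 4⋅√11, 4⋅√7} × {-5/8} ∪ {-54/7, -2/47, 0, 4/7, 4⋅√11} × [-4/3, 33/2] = ({-54/7, -2/47, 0, 4/7, 4⋅√11} × [-4/3, 33/2]) ∪ ({-7/34, 0, 3/76, 2/5, 4/7, 4⋅√11, 4⋅√7} × {-5/8})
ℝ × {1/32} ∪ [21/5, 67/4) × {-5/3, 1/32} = (ℝ × {1/32}) ∪ ([21/5, 67/4) × {-5/3, 1/32})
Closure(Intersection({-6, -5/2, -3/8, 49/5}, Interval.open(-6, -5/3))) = {-5/2}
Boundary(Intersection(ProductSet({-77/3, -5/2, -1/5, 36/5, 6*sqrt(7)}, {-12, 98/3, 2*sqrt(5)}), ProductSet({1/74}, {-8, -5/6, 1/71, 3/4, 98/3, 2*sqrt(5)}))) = EmptySet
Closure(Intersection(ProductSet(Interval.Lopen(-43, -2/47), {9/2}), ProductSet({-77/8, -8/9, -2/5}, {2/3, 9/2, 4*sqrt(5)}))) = ProductSet({-77/8, -8/9, -2/5}, {9/2})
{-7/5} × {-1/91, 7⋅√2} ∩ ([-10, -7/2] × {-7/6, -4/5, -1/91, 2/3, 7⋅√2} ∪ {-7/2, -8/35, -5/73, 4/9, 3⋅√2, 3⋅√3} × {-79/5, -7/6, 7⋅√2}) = ∅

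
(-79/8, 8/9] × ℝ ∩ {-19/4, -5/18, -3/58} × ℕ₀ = {-19/4, -5/18, -3/58} × ℕ₀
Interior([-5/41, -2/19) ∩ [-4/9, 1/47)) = (-5/41, -2/19)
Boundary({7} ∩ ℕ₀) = {7}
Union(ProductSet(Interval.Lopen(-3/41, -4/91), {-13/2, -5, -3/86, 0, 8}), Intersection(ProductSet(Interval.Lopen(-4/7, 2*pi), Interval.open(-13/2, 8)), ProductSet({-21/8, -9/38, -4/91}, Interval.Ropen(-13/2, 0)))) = Union(ProductSet({-9/38, -4/91}, Interval.open(-13/2, 0)), ProductSet(Interval.Lopen(-3/41, -4/91), {-13/2, -5, -3/86, 0, 8}))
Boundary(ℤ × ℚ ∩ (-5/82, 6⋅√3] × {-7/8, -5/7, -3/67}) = {0, 1, …, 10} × {-7/8, -5/7, -3/67}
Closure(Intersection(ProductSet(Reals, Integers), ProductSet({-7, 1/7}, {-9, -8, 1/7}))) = ProductSet({-7, 1/7}, {-9, -8})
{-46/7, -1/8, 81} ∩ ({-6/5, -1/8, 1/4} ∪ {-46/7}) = {-46/7, -1/8}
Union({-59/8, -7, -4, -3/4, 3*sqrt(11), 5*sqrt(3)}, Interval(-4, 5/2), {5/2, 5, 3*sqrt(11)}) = Union({-59/8, -7, 5, 3*sqrt(11), 5*sqrt(3)}, Interval(-4, 5/2))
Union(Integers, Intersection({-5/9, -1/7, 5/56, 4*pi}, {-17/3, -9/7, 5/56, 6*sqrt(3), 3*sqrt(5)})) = Union({5/56}, Integers)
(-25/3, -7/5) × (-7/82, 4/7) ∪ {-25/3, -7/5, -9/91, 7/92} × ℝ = ({-25/3, -7/5, -9/91, 7/92} × ℝ) ∪ ((-25/3, -7/5) × (-7/82, 4/7))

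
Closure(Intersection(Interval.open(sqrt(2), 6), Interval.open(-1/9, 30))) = Interval(sqrt(2), 6)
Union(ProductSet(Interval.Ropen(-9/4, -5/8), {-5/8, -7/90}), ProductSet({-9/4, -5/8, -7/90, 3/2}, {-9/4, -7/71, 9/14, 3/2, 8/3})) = Union(ProductSet({-9/4, -5/8, -7/90, 3/2}, {-9/4, -7/71, 9/14, 3/2, 8/3}), ProductSet(Interval.Ropen(-9/4, -5/8), {-5/8, -7/90}))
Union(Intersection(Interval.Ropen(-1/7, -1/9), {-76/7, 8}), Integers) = Integers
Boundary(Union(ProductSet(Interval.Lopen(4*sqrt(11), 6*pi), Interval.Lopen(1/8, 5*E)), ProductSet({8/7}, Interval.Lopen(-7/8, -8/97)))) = Union(ProductSet({8/7}, Interval(-7/8, -8/97)), ProductSet({4*sqrt(11), 6*pi}, Interval(1/8, 5*E)), ProductSet(Interval(4*sqrt(11), 6*pi), {1/8, 5*E}))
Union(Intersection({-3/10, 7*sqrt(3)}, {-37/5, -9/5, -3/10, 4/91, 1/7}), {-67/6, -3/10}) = {-67/6, -3/10}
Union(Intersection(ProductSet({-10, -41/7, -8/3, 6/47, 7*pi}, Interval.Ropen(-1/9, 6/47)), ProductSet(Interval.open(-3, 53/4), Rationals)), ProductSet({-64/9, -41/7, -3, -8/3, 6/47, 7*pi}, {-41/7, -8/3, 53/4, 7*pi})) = Union(ProductSet({-8/3, 6/47}, Intersection(Interval.Ropen(-1/9, 6/47), Rationals)), ProductSet({-64/9, -41/7, -3, -8/3, 6/47, 7*pi}, {-41/7, -8/3, 53/4, 7*pi}))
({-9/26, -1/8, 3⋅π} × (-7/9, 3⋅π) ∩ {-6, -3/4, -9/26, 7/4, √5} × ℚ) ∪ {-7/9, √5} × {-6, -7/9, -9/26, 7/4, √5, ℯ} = ({-9/26} × (ℚ ∩ (-7/9, 3⋅π))) ∪ ({-7/9, √5} × {-6, -7/9, -9/26, 7/4, √5, ℯ})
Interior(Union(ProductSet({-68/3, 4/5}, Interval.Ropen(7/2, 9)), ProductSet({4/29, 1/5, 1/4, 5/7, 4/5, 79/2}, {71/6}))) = EmptySet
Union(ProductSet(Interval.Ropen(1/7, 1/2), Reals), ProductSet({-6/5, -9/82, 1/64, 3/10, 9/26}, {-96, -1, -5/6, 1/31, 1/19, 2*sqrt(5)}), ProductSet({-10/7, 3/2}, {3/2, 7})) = Union(ProductSet({-10/7, 3/2}, {3/2, 7}), ProductSet({-6/5, -9/82, 1/64, 3/10, 9/26}, {-96, -1, -5/6, 1/31, 1/19, 2*sqrt(5)}), ProductSet(Interval.Ropen(1/7, 1/2), Reals))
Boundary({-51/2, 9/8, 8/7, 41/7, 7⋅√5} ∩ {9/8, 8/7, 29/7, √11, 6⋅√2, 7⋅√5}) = {9/8, 8/7, 7⋅√5}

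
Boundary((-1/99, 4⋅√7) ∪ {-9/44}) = {-9/44, -1/99, 4⋅√7}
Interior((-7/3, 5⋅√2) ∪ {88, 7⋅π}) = (-7/3, 5⋅√2)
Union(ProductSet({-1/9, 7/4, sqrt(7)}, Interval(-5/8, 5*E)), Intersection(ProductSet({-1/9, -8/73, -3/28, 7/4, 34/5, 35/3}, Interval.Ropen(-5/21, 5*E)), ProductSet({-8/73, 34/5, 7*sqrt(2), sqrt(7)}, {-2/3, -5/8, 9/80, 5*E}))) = Union(ProductSet({-8/73, 34/5}, {9/80}), ProductSet({-1/9, 7/4, sqrt(7)}, Interval(-5/8, 5*E)))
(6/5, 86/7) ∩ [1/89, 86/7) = (6/5, 86/7)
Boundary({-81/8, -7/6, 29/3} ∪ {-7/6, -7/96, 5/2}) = {-81/8, -7/6, -7/96, 5/2, 29/3}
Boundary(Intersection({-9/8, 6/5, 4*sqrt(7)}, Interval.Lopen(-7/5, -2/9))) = {-9/8}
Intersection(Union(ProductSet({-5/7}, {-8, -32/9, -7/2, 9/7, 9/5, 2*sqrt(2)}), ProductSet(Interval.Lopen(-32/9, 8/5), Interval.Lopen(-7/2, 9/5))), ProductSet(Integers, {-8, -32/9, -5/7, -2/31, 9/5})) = ProductSet(Range(-3, 2, 1), {-5/7, -2/31, 9/5})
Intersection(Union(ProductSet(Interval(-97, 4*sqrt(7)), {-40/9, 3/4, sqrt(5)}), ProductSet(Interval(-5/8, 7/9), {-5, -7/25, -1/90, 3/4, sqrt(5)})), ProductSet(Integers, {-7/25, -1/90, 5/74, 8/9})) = ProductSet(Range(0, 1, 1), {-7/25, -1/90})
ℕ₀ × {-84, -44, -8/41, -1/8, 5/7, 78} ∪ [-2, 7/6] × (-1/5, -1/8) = (ℕ₀ × {-84, -44, -8/41, -1/8, 5/7, 78}) ∪ ([-2, 7/6] × (-1/5, -1/8))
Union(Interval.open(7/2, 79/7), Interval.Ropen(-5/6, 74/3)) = Interval.Ropen(-5/6, 74/3)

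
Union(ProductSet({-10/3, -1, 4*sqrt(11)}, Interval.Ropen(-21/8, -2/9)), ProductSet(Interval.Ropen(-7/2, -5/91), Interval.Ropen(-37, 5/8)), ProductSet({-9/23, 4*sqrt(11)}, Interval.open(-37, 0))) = Union(ProductSet({-9/23, 4*sqrt(11)}, Interval.open(-37, 0)), ProductSet({-10/3, -1, 4*sqrt(11)}, Interval.Ropen(-21/8, -2/9)), ProductSet(Interval.Ropen(-7/2, -5/91), Interval.Ropen(-37, 5/8)))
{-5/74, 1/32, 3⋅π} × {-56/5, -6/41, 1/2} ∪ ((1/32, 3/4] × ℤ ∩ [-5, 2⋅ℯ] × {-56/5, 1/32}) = {-5/74, 1/32, 3⋅π} × {-56/5, -6/41, 1/2}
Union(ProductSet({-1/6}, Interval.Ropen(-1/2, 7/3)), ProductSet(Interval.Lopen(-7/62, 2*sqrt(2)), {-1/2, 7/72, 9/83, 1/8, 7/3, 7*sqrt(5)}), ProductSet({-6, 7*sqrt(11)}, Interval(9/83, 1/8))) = Union(ProductSet({-1/6}, Interval.Ropen(-1/2, 7/3)), ProductSet({-6, 7*sqrt(11)}, Interval(9/83, 1/8)), ProductSet(Interval.Lopen(-7/62, 2*sqrt(2)), {-1/2, 7/72, 9/83, 1/8, 7/3, 7*sqrt(5)}))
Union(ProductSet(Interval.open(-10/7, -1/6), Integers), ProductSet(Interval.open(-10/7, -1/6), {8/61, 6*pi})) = ProductSet(Interval.open(-10/7, -1/6), Union({8/61, 6*pi}, Integers))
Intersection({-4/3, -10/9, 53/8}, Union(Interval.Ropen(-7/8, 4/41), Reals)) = {-4/3, -10/9, 53/8}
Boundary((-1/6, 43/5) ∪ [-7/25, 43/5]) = {-7/25, 43/5}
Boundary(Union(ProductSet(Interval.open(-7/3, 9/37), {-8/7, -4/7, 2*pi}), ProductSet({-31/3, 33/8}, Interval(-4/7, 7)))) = Union(ProductSet({-31/3, 33/8}, Interval(-4/7, 7)), ProductSet(Interval(-7/3, 9/37), {-8/7, -4/7, 2*pi}))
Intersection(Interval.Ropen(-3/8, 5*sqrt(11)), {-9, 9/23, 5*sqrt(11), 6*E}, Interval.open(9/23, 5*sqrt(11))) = {6*E}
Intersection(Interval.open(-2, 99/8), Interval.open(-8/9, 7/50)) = Interval.open(-8/9, 7/50)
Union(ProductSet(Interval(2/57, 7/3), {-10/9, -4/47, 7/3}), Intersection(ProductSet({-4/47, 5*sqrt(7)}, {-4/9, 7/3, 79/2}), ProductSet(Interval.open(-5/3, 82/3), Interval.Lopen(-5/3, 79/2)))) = Union(ProductSet({-4/47, 5*sqrt(7)}, {-4/9, 7/3, 79/2}), ProductSet(Interval(2/57, 7/3), {-10/9, -4/47, 7/3}))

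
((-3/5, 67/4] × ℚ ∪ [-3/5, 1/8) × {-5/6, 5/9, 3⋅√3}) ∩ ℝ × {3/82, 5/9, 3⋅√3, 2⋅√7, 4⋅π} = ((-3/5, 67/4] × {3/82, 5/9}) ∪ ([-3/5, 1/8) × {5/9, 3⋅√3})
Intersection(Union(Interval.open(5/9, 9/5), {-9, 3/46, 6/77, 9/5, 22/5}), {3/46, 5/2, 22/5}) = {3/46, 22/5}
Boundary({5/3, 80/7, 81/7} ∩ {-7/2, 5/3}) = {5/3}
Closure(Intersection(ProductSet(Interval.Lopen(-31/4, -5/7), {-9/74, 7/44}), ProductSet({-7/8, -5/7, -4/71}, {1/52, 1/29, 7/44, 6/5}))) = ProductSet({-7/8, -5/7}, {7/44})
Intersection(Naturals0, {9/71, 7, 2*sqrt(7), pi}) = {7}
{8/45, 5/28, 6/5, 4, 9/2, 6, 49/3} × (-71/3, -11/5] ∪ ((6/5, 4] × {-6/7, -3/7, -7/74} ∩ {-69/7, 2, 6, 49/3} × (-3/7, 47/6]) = ({2} × {-7/74}) ∪ ({8/45, 5/28, 6/5, 4, 9/2, 6, 49/3} × (-71/3, -11/5])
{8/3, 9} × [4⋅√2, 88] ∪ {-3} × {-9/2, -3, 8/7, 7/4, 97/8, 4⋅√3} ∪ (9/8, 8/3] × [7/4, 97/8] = ((9/8, 8/3] × [7/4, 97/8]) ∪ ({8/3, 9} × [4⋅√2, 88]) ∪ ({-3} × {-9/2, -3, 8/7, 7/4, 97/8, 4⋅√3})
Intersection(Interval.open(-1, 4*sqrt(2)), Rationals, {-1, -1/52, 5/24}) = {-1/52, 5/24}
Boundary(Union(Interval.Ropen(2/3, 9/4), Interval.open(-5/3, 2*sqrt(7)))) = {-5/3, 2*sqrt(7)}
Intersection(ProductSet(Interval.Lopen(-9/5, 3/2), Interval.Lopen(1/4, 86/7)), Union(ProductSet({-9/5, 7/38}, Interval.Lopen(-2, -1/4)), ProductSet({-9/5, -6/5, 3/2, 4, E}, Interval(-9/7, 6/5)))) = ProductSet({-6/5, 3/2}, Interval.Lopen(1/4, 6/5))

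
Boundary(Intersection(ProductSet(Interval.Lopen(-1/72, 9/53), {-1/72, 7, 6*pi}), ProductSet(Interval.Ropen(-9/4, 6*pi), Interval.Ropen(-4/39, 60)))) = ProductSet(Interval(-1/72, 9/53), {-1/72, 7, 6*pi})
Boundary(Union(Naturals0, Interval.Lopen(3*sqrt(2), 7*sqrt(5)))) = Union(Complement(Naturals0, Interval.open(3*sqrt(2), 7*sqrt(5))), {3*sqrt(2), 7*sqrt(5)})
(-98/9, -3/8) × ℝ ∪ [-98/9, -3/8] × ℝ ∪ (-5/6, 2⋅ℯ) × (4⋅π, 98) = ([-98/9, -3/8] × ℝ) ∪ ((-5/6, 2⋅ℯ) × (4⋅π, 98))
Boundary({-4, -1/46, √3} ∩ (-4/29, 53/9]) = {-1/46, √3}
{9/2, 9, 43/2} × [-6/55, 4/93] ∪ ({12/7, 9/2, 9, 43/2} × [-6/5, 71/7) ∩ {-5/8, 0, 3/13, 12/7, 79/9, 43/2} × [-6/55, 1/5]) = ({12/7, 43/2} × [-6/55, 1/5]) ∪ ({9/2, 9, 43/2} × [-6/55, 4/93])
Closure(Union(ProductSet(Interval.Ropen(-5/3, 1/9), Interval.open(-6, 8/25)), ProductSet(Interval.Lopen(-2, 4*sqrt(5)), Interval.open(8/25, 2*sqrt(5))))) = Union(ProductSet({-2, 4*sqrt(5)}, Interval(8/25, 2*sqrt(5))), ProductSet({-5/3, 1/9}, Interval(-6, 8/25)), ProductSet(Interval(-2, 4*sqrt(5)), {8/25, 2*sqrt(5)}), ProductSet(Interval.Lopen(-2, 4*sqrt(5)), Interval.open(8/25, 2*sqrt(5))), ProductSet(Interval(-5/3, 1/9), {-6, 8/25}), ProductSet(Interval.Ropen(-5/3, 1/9), Interval.open(-6, 8/25)))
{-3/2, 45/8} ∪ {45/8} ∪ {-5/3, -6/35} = {-5/3, -3/2, -6/35, 45/8}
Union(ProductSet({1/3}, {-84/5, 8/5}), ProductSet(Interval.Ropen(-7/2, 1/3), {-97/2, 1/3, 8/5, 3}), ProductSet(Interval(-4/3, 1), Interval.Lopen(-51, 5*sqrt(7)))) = Union(ProductSet(Interval.Ropen(-7/2, 1/3), {-97/2, 1/3, 8/5, 3}), ProductSet(Interval(-4/3, 1), Interval.Lopen(-51, 5*sqrt(7))))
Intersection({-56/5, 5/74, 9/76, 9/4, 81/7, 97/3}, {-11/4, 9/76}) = {9/76}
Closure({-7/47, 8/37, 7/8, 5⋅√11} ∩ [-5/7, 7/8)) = {-7/47, 8/37}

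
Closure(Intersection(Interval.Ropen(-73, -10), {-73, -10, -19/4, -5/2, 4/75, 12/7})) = {-73}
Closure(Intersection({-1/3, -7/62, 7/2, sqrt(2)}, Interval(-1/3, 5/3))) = {-1/3, -7/62, sqrt(2)}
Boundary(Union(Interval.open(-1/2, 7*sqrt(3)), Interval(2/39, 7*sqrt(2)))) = {-1/2, 7*sqrt(3)}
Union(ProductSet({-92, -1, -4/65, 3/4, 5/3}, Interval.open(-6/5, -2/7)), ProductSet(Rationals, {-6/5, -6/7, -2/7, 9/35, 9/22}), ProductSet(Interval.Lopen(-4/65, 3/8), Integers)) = Union(ProductSet({-92, -1, -4/65, 3/4, 5/3}, Interval.open(-6/5, -2/7)), ProductSet(Interval.Lopen(-4/65, 3/8), Integers), ProductSet(Rationals, {-6/5, -6/7, -2/7, 9/35, 9/22}))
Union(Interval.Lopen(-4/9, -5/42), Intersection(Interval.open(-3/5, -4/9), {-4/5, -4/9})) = Interval.Lopen(-4/9, -5/42)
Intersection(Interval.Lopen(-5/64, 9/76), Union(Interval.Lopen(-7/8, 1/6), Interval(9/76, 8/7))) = Interval.Lopen(-5/64, 9/76)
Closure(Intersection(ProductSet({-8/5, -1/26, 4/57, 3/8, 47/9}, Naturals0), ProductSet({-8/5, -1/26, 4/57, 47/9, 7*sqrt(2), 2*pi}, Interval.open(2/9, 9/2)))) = ProductSet({-8/5, -1/26, 4/57, 47/9}, Range(1, 5, 1))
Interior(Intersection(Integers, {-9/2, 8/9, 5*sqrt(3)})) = EmptySet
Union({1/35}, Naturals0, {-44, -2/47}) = Union({-44, -2/47, 1/35}, Naturals0)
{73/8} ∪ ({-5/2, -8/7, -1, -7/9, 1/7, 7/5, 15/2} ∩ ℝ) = {-5/2, -8/7, -1, -7/9, 1/7, 7/5, 15/2, 73/8}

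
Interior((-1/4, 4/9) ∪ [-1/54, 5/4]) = (-1/4, 5/4)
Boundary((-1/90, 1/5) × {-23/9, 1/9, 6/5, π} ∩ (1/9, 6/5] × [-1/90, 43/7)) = [1/9, 1/5] × {1/9, 6/5, π}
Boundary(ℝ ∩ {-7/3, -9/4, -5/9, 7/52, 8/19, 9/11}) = {-7/3, -9/4, -5/9, 7/52, 8/19, 9/11}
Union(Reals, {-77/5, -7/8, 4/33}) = Reals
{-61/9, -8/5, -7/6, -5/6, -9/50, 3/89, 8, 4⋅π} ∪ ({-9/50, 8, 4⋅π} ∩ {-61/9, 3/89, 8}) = {-61/9, -8/5, -7/6, -5/6, -9/50, 3/89, 8, 4⋅π}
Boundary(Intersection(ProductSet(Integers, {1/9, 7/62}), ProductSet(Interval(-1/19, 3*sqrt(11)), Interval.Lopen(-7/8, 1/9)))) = ProductSet(Range(0, 10, 1), {1/9})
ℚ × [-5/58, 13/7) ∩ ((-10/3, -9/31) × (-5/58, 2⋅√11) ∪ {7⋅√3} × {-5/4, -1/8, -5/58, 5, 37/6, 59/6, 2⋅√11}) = (ℚ ∩ (-10/3, -9/31)) × (-5/58, 13/7)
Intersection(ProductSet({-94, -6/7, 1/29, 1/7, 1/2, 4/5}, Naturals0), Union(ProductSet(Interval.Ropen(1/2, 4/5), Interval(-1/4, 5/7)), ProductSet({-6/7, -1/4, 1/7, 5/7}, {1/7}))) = ProductSet({1/2}, Range(0, 1, 1))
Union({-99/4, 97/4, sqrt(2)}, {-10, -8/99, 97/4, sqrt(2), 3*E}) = {-99/4, -10, -8/99, 97/4, sqrt(2), 3*E}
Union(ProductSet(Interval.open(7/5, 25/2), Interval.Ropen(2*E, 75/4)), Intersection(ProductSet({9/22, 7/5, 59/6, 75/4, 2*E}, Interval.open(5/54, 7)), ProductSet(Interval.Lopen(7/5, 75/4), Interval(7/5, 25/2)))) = Union(ProductSet({59/6, 75/4, 2*E}, Interval.Ropen(7/5, 7)), ProductSet(Interval.open(7/5, 25/2), Interval.Ropen(2*E, 75/4)))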